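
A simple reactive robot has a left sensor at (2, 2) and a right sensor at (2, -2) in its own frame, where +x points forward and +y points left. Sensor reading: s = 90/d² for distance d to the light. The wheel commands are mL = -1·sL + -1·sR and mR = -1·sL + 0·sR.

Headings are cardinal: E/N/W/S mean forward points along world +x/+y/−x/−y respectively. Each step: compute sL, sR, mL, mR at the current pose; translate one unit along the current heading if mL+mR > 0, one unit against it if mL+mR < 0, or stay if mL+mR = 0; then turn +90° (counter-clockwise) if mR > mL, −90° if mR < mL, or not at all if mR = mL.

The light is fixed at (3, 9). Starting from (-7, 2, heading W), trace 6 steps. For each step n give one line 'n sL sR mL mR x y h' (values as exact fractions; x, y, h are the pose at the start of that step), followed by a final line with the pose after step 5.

0 2/5 90/169 -788/845 -2/5 -7 2 W
1 9/13 45/101 -1494/1313 -9/13 -6 2 S
2 18/13 90/113 -3204/1469 -18/13 -6 3 E
3 9/16 9/8 -27/16 -9/16 -7 3 N
4 2/5 90/169 -788/845 -2/5 -7 2 W
5 9/13 45/101 -1494/1313 -9/13 -6 2 S
final -6 3 E

n=0: pose=(-7,2,W); sL=2/5, sR=90/169; mL=-788/845, mR=-2/5; mL+mR=-1126/845 → advance -1; mR−mL=90/169 → turn +1·90°
n=1: pose=(-6,2,S); sL=9/13, sR=45/101; mL=-1494/1313, mR=-9/13; mL+mR=-2403/1313 → advance -1; mR−mL=45/101 → turn +1·90°
n=2: pose=(-6,3,E); sL=18/13, sR=90/113; mL=-3204/1469, mR=-18/13; mL+mR=-5238/1469 → advance -1; mR−mL=90/113 → turn +1·90°
n=3: pose=(-7,3,N); sL=9/16, sR=9/8; mL=-27/16, mR=-9/16; mL+mR=-9/4 → advance -1; mR−mL=9/8 → turn +1·90°
n=4: pose=(-7,2,W); sL=2/5, sR=90/169; mL=-788/845, mR=-2/5; mL+mR=-1126/845 → advance -1; mR−mL=90/169 → turn +1·90°
n=5: pose=(-6,2,S); sL=9/13, sR=45/101; mL=-1494/1313, mR=-9/13; mL+mR=-2403/1313 → advance -1; mR−mL=45/101 → turn +1·90°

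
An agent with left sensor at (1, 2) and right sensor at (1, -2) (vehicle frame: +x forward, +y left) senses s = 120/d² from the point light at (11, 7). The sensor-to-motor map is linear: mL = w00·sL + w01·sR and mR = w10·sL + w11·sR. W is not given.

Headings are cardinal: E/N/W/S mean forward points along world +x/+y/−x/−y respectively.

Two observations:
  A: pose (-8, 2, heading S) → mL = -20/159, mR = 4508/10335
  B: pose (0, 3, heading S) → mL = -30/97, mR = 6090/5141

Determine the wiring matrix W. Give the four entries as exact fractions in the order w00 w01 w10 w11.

0 -1/2 1/2 1

obs A: pose=(-8,2,S) → sL=24/65, sR=40/159, mL=-20/159, mR=4508/10335
obs B: pose=(0,3,S) → sL=60/53, sR=60/97, mL=-30/97, mR=6090/5141
sensor matrix S = [[24/65, 40/159], [60/53, 60/97]]; det S = -199808/3542149
solve [mL_A; mL_B] = S·[w00; w01] and [mR_A; mR_B] = S·[w10; w11]:
  w00 = 0, w01 = -1/2, w10 = 1/2, w11 = 1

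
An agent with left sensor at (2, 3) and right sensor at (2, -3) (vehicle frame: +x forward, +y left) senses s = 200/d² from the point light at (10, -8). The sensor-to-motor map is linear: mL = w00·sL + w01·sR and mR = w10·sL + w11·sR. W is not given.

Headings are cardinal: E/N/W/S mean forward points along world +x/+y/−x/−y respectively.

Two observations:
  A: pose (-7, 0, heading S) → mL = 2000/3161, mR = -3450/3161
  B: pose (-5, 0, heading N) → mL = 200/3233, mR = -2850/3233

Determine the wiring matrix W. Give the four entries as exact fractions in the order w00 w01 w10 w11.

1 -1/2 -1 -1/2

obs A: pose=(-7,0,S) → sL=25/29, sR=50/109, mL=2000/3161, mR=-3450/3161
obs B: pose=(-5,0,N) → sL=25/53, sR=50/61, mL=200/3233, mR=-2850/3233
sensor matrix S = [[25/29, 50/109], [25/53, 50/61]]; det S = 5010000/10219513
solve [mL_A; mL_B] = S·[w00; w01] and [mR_A; mR_B] = S·[w10; w11]:
  w00 = 1, w01 = -1/2, w10 = -1, w11 = -1/2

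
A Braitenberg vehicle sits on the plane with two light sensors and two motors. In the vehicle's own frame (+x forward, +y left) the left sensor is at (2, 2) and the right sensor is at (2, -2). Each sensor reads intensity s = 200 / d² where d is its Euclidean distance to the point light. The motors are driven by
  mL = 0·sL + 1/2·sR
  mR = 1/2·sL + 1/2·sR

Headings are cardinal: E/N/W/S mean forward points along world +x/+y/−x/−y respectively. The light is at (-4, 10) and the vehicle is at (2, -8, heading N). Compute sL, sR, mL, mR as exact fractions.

25/34 5/8 5/16 185/272

left sensor world pos  = (0, -6); dL² = 272
right sensor world pos = (4, -6); dR² = 320
sL = 200/272 = 25/34
sR = 200/320 = 5/8
mL = 0·sL + 1/2·sR = 5/16
mR = 1/2·sL + 1/2·sR = 185/272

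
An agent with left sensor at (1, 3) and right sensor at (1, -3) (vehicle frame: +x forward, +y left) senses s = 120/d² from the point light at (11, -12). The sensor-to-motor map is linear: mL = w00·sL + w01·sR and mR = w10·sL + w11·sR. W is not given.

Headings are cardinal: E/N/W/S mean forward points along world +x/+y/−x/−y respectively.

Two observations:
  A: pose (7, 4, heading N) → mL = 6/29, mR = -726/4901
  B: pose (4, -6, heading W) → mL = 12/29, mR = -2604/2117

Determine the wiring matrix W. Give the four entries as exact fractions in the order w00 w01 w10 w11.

obs A: pose=(7,4,N) → sL=60/169, sR=12/29, mL=6/29, mR=-726/4901
obs B: pose=(4,-6,W) → sL=120/73, sR=24/29, mL=12/29, mR=-2604/2117
sensor matrix S = [[60/169, 12/29], [120/73, 24/29]]; det S = -138240/357773
solve [mL_A; mL_B] = S·[w00; w01] and [mR_A; mR_B] = S·[w10; w11]:
  w00 = 0, w01 = 1/2, w10 = -1, w11 = 1/2

0 1/2 -1 1/2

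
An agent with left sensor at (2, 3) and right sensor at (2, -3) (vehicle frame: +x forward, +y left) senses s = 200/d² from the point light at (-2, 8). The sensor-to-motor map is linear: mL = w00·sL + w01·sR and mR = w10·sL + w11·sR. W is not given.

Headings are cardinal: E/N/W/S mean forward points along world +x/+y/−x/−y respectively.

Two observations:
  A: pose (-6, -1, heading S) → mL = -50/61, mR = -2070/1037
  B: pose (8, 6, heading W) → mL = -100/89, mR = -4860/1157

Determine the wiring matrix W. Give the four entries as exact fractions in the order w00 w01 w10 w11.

obs A: pose=(-6,-1,S) → sL=100/61, sR=20/17, mL=-50/61, mR=-2070/1037
obs B: pose=(8,6,W) → sL=200/89, sR=40/13, mL=-100/89, mR=-4860/1157
sensor matrix S = [[100/61, 20/17], [200/89, 40/13]]; det S = 2880000/1199809
solve [mL_A; mL_B] = S·[w00; w01] and [mR_A; mR_B] = S·[w10; w11]:
  w00 = -1/2, w01 = 0, w10 = -1/2, w11 = -1

-1/2 0 -1/2 -1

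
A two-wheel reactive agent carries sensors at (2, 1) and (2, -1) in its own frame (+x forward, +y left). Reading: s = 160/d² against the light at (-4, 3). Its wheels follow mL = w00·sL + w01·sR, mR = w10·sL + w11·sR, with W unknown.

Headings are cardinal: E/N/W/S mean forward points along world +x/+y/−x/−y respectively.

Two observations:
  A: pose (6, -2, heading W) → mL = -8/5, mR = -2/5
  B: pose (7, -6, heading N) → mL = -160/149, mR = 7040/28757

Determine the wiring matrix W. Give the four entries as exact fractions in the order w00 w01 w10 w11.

obs A: pose=(6,-2,W) → sL=8/5, sR=2, mL=-8/5, mR=-2/5
obs B: pose=(7,-6,N) → sL=160/149, sR=160/193, mL=-160/149, mR=7040/28757
sensor matrix S = [[8/5, 2], [160/149, 160/193]]; det S = -23616/28757
solve [mL_A; mL_B] = S·[w00; w01] and [mR_A; mR_B] = S·[w10; w11]:
  w00 = -1, w01 = 0, w10 = 1, w11 = -1

-1 0 1 -1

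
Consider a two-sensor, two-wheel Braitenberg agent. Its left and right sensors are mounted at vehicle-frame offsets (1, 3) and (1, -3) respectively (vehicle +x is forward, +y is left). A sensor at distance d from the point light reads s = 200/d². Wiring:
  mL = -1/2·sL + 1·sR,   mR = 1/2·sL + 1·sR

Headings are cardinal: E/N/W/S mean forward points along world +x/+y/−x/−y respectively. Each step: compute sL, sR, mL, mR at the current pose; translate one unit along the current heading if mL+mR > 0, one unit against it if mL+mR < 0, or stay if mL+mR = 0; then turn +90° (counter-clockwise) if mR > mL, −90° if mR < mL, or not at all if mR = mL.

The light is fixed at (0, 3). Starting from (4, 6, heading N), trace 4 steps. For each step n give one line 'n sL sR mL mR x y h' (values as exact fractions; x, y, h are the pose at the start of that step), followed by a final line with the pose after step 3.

0 200/17 40/13 -620/221 1980/221 4 6 N
1 20 100/29 -190/29 390/29 4 7 W
2 40/9 200/9 20 220/9 3 7 S
3 50/13 25/2 275/26 375/26 3 6 E
final 4 6 N

n=0: pose=(4,6,N); sL=200/17, sR=40/13; mL=-620/221, mR=1980/221; mL+mR=80/13 → advance +1; mR−mL=200/17 → turn +1·90°
n=1: pose=(4,7,W); sL=20, sR=100/29; mL=-190/29, mR=390/29; mL+mR=200/29 → advance +1; mR−mL=20 → turn +1·90°
n=2: pose=(3,7,S); sL=40/9, sR=200/9; mL=20, mR=220/9; mL+mR=400/9 → advance +1; mR−mL=40/9 → turn +1·90°
n=3: pose=(3,6,E); sL=50/13, sR=25/2; mL=275/26, mR=375/26; mL+mR=25 → advance +1; mR−mL=50/13 → turn +1·90°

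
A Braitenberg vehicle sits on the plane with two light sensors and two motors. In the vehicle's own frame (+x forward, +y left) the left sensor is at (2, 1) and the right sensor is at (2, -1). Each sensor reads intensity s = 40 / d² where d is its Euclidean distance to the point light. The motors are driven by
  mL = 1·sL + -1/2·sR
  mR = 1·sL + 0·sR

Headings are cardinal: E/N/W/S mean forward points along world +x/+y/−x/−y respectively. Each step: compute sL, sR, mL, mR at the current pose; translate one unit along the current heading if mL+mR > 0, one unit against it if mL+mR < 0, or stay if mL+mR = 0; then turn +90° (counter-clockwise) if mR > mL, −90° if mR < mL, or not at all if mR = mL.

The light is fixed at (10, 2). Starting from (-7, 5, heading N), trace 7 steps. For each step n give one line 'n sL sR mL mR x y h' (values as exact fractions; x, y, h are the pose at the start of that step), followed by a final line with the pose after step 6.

0 40/349 40/281 4260/98069 40/349 -7 5 N
1 4/37 20/193 402/7141 4/37 -7 6 W
2 40/293 8/73 1748/21389 40/293 -8 6 S
3 5/34 2/13 31/442 5/34 -8 5 E
4 40/349 40/281 4260/98069 40/349 -7 5 N
5 4/37 20/193 402/7141 4/37 -7 6 W
6 40/293 8/73 1748/21389 40/293 -8 6 S
final -8 5 E

n=0: pose=(-7,5,N); sL=40/349, sR=40/281; mL=4260/98069, mR=40/349; mL+mR=15500/98069 → advance +1; mR−mL=20/281 → turn +1·90°
n=1: pose=(-7,6,W); sL=4/37, sR=20/193; mL=402/7141, mR=4/37; mL+mR=1174/7141 → advance +1; mR−mL=10/193 → turn +1·90°
n=2: pose=(-8,6,S); sL=40/293, sR=8/73; mL=1748/21389, mR=40/293; mL+mR=4668/21389 → advance +1; mR−mL=4/73 → turn +1·90°
n=3: pose=(-8,5,E); sL=5/34, sR=2/13; mL=31/442, mR=5/34; mL+mR=48/221 → advance +1; mR−mL=1/13 → turn +1·90°
n=4: pose=(-7,5,N); sL=40/349, sR=40/281; mL=4260/98069, mR=40/349; mL+mR=15500/98069 → advance +1; mR−mL=20/281 → turn +1·90°
n=5: pose=(-7,6,W); sL=4/37, sR=20/193; mL=402/7141, mR=4/37; mL+mR=1174/7141 → advance +1; mR−mL=10/193 → turn +1·90°
n=6: pose=(-8,6,S); sL=40/293, sR=8/73; mL=1748/21389, mR=40/293; mL+mR=4668/21389 → advance +1; mR−mL=4/73 → turn +1·90°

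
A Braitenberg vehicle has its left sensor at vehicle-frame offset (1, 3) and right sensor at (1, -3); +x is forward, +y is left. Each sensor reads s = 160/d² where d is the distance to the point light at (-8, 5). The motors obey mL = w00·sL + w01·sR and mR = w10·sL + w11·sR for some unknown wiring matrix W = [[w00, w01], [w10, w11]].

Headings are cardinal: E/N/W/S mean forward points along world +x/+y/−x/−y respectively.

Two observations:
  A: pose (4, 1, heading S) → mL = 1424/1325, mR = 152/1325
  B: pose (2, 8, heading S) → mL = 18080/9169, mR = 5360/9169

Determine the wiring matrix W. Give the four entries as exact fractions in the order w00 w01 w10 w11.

1/2 1/2 -1 1/2

obs A: pose=(4,1,S) → sL=16/25, sR=80/53, mL=1424/1325, mR=152/1325
obs B: pose=(2,8,S) → sL=160/173, sR=160/53, mL=18080/9169, mR=5360/9169
sensor matrix S = [[16/25, 80/53], [160/173, 160/53]]; det S = 24576/45845
solve [mL_A; mL_B] = S·[w00; w01] and [mR_A; mR_B] = S·[w10; w11]:
  w00 = 1/2, w01 = 1/2, w10 = -1, w11 = 1/2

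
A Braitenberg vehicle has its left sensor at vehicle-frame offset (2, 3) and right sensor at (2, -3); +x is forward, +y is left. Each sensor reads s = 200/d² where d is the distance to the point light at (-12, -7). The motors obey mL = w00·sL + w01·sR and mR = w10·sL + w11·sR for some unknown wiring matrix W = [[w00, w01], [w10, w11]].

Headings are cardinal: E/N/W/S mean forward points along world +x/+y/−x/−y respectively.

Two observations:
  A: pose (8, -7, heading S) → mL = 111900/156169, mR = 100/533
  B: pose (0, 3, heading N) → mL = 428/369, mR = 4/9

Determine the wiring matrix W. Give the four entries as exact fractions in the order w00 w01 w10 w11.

obs A: pose=(8,-7,S) → sL=200/533, sR=200/293, mL=111900/156169, mR=100/533
obs B: pose=(0,3,N) → sL=8/9, sR=200/369, mL=428/369, mR=4/9
sensor matrix S = [[200/533, 200/293], [8/9, 200/369]]; det S = -23244800/57626361
solve [mL_A; mL_B] = S·[w00; w01] and [mR_A; mR_B] = S·[w10; w11]:
  w00 = 1, w01 = 1/2, w10 = 1/2, w11 = 0

1 1/2 1/2 0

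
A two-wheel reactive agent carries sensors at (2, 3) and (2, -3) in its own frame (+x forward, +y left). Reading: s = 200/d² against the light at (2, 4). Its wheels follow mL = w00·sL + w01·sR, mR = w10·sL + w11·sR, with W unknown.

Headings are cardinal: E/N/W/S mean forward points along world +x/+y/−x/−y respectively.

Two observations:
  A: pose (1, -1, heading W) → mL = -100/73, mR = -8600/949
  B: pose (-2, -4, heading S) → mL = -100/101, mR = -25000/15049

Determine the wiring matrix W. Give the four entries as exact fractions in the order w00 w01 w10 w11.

obs A: pose=(1,-1,W) → sL=200/73, sR=200/13, mL=-100/73, mR=-8600/949
obs B: pose=(-2,-4,S) → sL=200/101, sR=200/149, mL=-100/101, mR=-25000/15049
sensor matrix S = [[200/73, 200/13], [200/101, 200/149]]; det S = -382560000/14281501
solve [mL_A; mL_B] = S·[w00; w01] and [mR_A; mR_B] = S·[w10; w11]:
  w00 = -1/2, w01 = 0, w10 = -1/2, w11 = -1/2

-1/2 0 -1/2 -1/2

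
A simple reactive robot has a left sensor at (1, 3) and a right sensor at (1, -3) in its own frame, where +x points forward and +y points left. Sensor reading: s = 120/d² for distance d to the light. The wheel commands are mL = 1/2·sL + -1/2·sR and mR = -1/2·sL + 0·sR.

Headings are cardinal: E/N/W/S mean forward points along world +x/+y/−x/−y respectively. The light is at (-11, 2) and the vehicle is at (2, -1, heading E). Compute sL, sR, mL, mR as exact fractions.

30/49 15/29 135/2842 -15/49

left sensor world pos  = (3, 2); dL² = 196
right sensor world pos = (3, -4); dR² = 232
sL = 120/196 = 30/49
sR = 120/232 = 15/29
mL = 1/2·sL + -1/2·sR = 135/2842
mR = -1/2·sL + 0·sR = -15/49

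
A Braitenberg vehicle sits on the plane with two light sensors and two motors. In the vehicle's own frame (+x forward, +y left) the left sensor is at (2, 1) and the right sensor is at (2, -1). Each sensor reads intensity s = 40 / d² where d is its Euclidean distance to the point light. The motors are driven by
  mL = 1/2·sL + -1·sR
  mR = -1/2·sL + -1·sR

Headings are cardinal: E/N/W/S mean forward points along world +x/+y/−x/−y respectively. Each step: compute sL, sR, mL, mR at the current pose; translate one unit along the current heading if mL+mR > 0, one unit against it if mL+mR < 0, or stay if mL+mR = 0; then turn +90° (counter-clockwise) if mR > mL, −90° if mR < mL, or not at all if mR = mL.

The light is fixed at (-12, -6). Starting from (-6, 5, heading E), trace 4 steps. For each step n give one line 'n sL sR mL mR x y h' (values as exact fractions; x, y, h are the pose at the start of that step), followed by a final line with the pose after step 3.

n=0: pose=(-6,5,E); sL=5/26, sR=10/41; mL=-315/2132, mR=-725/2132; mL+mR=-20/41 → advance -1; mR−mL=-5/26 → turn -1·90°
n=1: pose=(-7,5,S); sL=40/117, sR=40/97; mL=-2740/11349, mR=-6620/11349; mL+mR=-80/97 → advance -1; mR−mL=-40/117 → turn -1·90°
n=2: pose=(-7,6,W); sL=4/13, sR=20/89; mL=-82/1157, mR=-438/1157; mL+mR=-40/89 → advance -1; mR−mL=-4/13 → turn -1·90°
n=3: pose=(-6,6,N); sL=40/221, sR=8/49; mL=-788/10829, mR=-2748/10829; mL+mR=-16/49 → advance -1; mR−mL=-40/221 → turn -1·90°

0 5/26 10/41 -315/2132 -725/2132 -6 5 E
1 40/117 40/97 -2740/11349 -6620/11349 -7 5 S
2 4/13 20/89 -82/1157 -438/1157 -7 6 W
3 40/221 8/49 -788/10829 -2748/10829 -6 6 N
final -6 5 E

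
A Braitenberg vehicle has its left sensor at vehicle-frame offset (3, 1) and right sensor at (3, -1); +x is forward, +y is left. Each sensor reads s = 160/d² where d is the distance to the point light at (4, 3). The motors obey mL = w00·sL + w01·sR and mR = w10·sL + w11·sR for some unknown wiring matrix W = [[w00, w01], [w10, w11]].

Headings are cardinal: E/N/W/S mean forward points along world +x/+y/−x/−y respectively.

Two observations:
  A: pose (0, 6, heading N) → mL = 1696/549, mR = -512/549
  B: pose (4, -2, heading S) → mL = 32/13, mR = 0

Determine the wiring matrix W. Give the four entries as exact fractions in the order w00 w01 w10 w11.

1/2 1/2 1 -1

obs A: pose=(0,6,N) → sL=160/61, sR=32/9, mL=1696/549, mR=-512/549
obs B: pose=(4,-2,S) → sL=32/13, sR=32/13, mL=32/13, mR=0
sensor matrix S = [[160/61, 32/9], [32/13, 32/13]]; det S = -16384/7137
solve [mL_A; mL_B] = S·[w00; w01] and [mR_A; mR_B] = S·[w10; w11]:
  w00 = 1/2, w01 = 1/2, w10 = 1, w11 = -1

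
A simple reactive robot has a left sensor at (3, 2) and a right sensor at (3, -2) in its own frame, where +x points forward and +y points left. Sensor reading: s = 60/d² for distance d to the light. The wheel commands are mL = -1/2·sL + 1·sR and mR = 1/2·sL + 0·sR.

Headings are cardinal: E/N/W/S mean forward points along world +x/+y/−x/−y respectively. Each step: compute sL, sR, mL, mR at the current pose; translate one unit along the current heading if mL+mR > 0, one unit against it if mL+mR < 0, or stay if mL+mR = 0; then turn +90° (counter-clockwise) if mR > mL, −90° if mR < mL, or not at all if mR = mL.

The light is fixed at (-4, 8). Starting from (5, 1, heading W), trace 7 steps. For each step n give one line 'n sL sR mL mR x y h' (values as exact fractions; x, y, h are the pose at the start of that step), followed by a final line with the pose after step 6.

n=0: pose=(5,1,W); sL=20/39, sR=60/61; mL=1730/2379, mR=10/39; mL+mR=60/61 → advance +1; mR−mL=-1120/2379 → turn -1·90°
n=1: pose=(4,1,N); sL=15/13, sR=15/29; mL=-45/754, mR=15/26; mL+mR=15/29 → advance +1; mR−mL=240/377 → turn +1·90°
n=2: pose=(4,2,W); sL=60/89, sR=60/41; mL=4110/3649, mR=30/89; mL+mR=60/41 → advance +1; mR−mL=-2880/3649 → turn -1·90°
n=3: pose=(3,2,N); sL=30/17, sR=2/3; mL=-11/51, mR=15/17; mL+mR=2/3 → advance +1; mR−mL=56/51 → turn +1·90°
n=4: pose=(3,3,W); sL=12/13, sR=12/5; mL=126/65, mR=6/13; mL+mR=12/5 → advance +1; mR−mL=-96/65 → turn -1·90°
n=5: pose=(2,3,N); sL=3, sR=15/17; mL=-21/34, mR=3/2; mL+mR=15/17 → advance +1; mR−mL=36/17 → turn +1·90°
n=6: pose=(2,4,W); sL=4/3, sR=60/13; mL=154/39, mR=2/3; mL+mR=60/13 → advance +1; mR−mL=-128/39 → turn -1·90°

0 20/39 60/61 1730/2379 10/39 5 1 W
1 15/13 15/29 -45/754 15/26 4 1 N
2 60/89 60/41 4110/3649 30/89 4 2 W
3 30/17 2/3 -11/51 15/17 3 2 N
4 12/13 12/5 126/65 6/13 3 3 W
5 3 15/17 -21/34 3/2 2 3 N
6 4/3 60/13 154/39 2/3 2 4 W
final 1 4 N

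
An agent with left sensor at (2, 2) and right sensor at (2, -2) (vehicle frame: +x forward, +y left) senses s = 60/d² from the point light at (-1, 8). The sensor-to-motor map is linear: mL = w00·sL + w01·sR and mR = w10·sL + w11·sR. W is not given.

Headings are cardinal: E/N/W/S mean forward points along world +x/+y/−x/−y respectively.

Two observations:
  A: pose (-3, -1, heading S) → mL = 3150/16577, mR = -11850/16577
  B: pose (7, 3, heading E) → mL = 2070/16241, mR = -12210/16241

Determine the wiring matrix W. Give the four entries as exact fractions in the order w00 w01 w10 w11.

-1/2 1 -1 -1/2

obs A: pose=(-3,-1,S) → sL=60/121, sR=60/137, mL=3150/16577, mR=-11850/16577
obs B: pose=(7,3,E) → sL=60/109, sR=60/149, mL=2070/16241, mR=-12210/16241
sensor matrix S = [[60/121, 60/137], [60/109, 60/149]]; det S = -11145600/269227057
solve [mL_A; mL_B] = S·[w00; w01] and [mR_A; mR_B] = S·[w10; w11]:
  w00 = -1/2, w01 = 1, w10 = -1, w11 = -1/2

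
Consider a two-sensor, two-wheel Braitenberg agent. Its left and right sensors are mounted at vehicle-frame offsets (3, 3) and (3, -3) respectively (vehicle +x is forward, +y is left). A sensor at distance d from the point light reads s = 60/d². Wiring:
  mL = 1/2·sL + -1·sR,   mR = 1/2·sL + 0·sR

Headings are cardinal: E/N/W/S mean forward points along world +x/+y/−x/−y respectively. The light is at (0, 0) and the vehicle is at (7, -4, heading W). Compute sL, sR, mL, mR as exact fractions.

12/13 60/17 -678/221 6/13

left sensor world pos  = (4, -7); dL² = 65
right sensor world pos = (4, -1); dR² = 17
sL = 60/65 = 12/13
sR = 60/17 = 60/17
mL = 1/2·sL + -1·sR = -678/221
mR = 1/2·sL + 0·sR = 6/13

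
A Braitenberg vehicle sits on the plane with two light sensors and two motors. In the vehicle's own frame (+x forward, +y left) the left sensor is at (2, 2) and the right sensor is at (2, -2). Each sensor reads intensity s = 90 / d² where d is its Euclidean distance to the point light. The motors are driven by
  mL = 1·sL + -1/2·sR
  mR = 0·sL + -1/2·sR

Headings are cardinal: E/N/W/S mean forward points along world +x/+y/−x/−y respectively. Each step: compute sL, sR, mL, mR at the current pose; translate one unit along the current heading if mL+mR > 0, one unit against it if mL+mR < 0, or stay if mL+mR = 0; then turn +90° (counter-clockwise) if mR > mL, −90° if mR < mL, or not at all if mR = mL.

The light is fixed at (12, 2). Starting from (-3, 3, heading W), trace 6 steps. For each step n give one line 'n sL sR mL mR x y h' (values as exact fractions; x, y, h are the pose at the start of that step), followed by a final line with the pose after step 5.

0 9/29 45/149 1377/8642 -45/298 -3 3 W
1 10/37 18/41 77/1517 -9/41 -4 3 N
2 9/20 9/20 9/40 -9/40 -4 2 E
3 9/20 45/164 513/1640 -45/328 -4 2 S
4 10/37 18/65 317/2405 -9/65 -4 1 W
5 9/29 9/17 45/986 -9/34 -3 1 N
final -3 0 E

n=0: pose=(-3,3,W); sL=9/29, sR=45/149; mL=1377/8642, mR=-45/298; mL+mR=36/4321 → advance +1; mR−mL=-9/29 → turn -1·90°
n=1: pose=(-4,3,N); sL=10/37, sR=18/41; mL=77/1517, mR=-9/41; mL+mR=-256/1517 → advance -1; mR−mL=-10/37 → turn -1·90°
n=2: pose=(-4,2,E); sL=9/20, sR=9/20; mL=9/40, mR=-9/40; mL+mR=0 → advance +0; mR−mL=-9/20 → turn -1·90°
n=3: pose=(-4,2,S); sL=9/20, sR=45/164; mL=513/1640, mR=-45/328; mL+mR=36/205 → advance +1; mR−mL=-9/20 → turn -1·90°
n=4: pose=(-4,1,W); sL=10/37, sR=18/65; mL=317/2405, mR=-9/65; mL+mR=-16/2405 → advance -1; mR−mL=-10/37 → turn -1·90°
n=5: pose=(-3,1,N); sL=9/29, sR=9/17; mL=45/986, mR=-9/34; mL+mR=-108/493 → advance -1; mR−mL=-9/29 → turn -1·90°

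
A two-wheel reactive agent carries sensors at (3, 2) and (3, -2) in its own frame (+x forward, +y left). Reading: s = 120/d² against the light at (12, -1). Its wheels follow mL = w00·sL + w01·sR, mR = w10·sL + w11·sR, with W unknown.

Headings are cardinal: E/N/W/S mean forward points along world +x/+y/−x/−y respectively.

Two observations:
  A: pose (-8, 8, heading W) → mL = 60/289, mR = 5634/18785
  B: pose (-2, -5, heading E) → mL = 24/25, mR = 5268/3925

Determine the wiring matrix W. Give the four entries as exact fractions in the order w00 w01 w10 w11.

obs A: pose=(-8,8,W) → sL=60/289, sR=12/65, mL=60/289, mR=5634/18785
obs B: pose=(-2,-5,E) → sL=24/25, sR=120/157, mL=24/25, mR=5268/3925
sensor matrix S = [[60/289, 12/65], [24/25, 120/157]]; det S = -1367424/73731125
solve [mL_A; mL_B] = S·[w00; w01] and [mR_A; mR_B] = S·[w10; w11]:
  w00 = 1, w01 = 0, w10 = 1, w11 = 1/2

1 0 1 1/2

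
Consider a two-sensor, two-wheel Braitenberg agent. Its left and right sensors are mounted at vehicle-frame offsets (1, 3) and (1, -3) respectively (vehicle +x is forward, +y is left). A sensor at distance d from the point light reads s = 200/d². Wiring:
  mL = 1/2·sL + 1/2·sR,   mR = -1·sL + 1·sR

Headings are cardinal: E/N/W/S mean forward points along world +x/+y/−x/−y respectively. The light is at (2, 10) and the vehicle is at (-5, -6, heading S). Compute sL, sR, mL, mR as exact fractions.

left sensor world pos  = (-2, -7); dL² = 305
right sensor world pos = (-8, -7); dR² = 389
sL = 200/305 = 40/61
sR = 200/389 = 200/389
mL = 1/2·sL + 1/2·sR = 13880/23729
mR = -1·sL + 1·sR = -3360/23729

40/61 200/389 13880/23729 -3360/23729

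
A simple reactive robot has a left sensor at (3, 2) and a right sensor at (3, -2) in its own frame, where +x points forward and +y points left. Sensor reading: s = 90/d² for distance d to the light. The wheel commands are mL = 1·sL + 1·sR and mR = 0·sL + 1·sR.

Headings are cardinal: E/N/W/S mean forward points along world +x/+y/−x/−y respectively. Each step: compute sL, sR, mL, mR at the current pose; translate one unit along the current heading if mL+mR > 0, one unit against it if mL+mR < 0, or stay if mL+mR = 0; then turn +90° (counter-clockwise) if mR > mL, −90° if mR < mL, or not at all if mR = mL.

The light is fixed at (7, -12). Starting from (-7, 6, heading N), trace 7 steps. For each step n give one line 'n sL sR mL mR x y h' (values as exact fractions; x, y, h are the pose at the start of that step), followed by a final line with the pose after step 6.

0 90/697 2/13 2564/9061 2/13 -7 6 N
1 45/281 9/41 4374/11521 9/41 -7 7 E
2 90/377 90/481 5940/13949 90/481 -6 7 S
3 45/256 45/328 3285/10496 45/328 -6 6 W
4 90/697 2/13 2564/9061 2/13 -7 6 N
5 45/281 9/41 4374/11521 9/41 -7 7 E
6 90/377 90/481 5940/13949 90/481 -6 7 S
final -6 6 W

n=0: pose=(-7,6,N); sL=90/697, sR=2/13; mL=2564/9061, mR=2/13; mL+mR=3958/9061 → advance +1; mR−mL=-90/697 → turn -1·90°
n=1: pose=(-7,7,E); sL=45/281, sR=9/41; mL=4374/11521, mR=9/41; mL+mR=6903/11521 → advance +1; mR−mL=-45/281 → turn -1·90°
n=2: pose=(-6,7,S); sL=90/377, sR=90/481; mL=5940/13949, mR=90/481; mL+mR=8550/13949 → advance +1; mR−mL=-90/377 → turn -1·90°
n=3: pose=(-6,6,W); sL=45/256, sR=45/328; mL=3285/10496, mR=45/328; mL+mR=4725/10496 → advance +1; mR−mL=-45/256 → turn -1·90°
n=4: pose=(-7,6,N); sL=90/697, sR=2/13; mL=2564/9061, mR=2/13; mL+mR=3958/9061 → advance +1; mR−mL=-90/697 → turn -1·90°
n=5: pose=(-7,7,E); sL=45/281, sR=9/41; mL=4374/11521, mR=9/41; mL+mR=6903/11521 → advance +1; mR−mL=-45/281 → turn -1·90°
n=6: pose=(-6,7,S); sL=90/377, sR=90/481; mL=5940/13949, mR=90/481; mL+mR=8550/13949 → advance +1; mR−mL=-90/377 → turn -1·90°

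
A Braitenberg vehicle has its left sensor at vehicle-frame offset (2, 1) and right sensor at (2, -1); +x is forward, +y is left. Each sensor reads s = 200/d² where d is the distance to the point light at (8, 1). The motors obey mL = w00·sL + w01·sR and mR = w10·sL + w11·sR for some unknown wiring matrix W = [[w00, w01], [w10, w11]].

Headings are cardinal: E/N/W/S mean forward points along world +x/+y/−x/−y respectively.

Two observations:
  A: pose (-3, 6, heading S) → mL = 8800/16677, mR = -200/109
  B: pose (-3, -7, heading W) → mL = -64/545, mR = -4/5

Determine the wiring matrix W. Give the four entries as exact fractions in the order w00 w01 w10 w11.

obs A: pose=(-3,6,S) → sL=200/109, sR=200/153, mL=8800/16677, mR=-200/109
obs B: pose=(-3,-7,W) → sL=4/5, sR=100/109, mL=-64/545, mR=-4/5
sensor matrix S = [[200/109, 200/153], [4/5, 100/109]]; det S = 1159040/1817793
solve [mL_A; mL_B] = S·[w00; w01] and [mR_A; mR_B] = S·[w10; w11]:
  w00 = 1, w01 = -1, w10 = -1, w11 = 0

1 -1 -1 0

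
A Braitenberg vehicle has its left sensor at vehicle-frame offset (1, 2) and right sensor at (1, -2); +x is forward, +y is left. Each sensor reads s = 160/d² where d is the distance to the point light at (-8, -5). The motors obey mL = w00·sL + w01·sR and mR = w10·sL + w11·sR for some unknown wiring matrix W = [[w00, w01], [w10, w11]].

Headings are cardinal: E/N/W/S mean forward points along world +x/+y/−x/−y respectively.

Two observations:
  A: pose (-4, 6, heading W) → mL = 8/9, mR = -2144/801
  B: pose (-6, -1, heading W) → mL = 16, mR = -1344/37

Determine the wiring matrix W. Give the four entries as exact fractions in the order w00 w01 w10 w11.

1/2 0 -1 -1

obs A: pose=(-4,6,W) → sL=16/9, sR=80/89, mL=8/9, mR=-2144/801
obs B: pose=(-6,-1,W) → sL=32, sR=160/37, mL=16, mR=-1344/37
sensor matrix S = [[16/9, 80/89], [32, 160/37]]; det S = -624640/29637
solve [mL_A; mL_B] = S·[w00; w01] and [mR_A; mR_B] = S·[w10; w11]:
  w00 = 1/2, w01 = 0, w10 = -1, w11 = -1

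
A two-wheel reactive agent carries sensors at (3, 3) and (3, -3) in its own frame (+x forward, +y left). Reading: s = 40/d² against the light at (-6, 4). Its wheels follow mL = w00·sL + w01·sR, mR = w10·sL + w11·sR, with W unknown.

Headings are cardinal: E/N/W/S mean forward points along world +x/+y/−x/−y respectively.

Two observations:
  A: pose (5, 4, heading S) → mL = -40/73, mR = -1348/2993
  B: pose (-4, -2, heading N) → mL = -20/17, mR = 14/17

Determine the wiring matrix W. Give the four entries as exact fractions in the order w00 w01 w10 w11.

0 -1 1/2 -1

obs A: pose=(5,4,S) → sL=8/41, sR=40/73, mL=-40/73, mR=-1348/2993
obs B: pose=(-4,-2,N) → sL=4, sR=20/17, mL=-20/17, mR=14/17
sensor matrix S = [[8/41, 40/73], [4, 20/17]]; det S = -99840/50881
solve [mL_A; mL_B] = S·[w00; w01] and [mR_A; mR_B] = S·[w10; w11]:
  w00 = 0, w01 = -1, w10 = 1/2, w11 = -1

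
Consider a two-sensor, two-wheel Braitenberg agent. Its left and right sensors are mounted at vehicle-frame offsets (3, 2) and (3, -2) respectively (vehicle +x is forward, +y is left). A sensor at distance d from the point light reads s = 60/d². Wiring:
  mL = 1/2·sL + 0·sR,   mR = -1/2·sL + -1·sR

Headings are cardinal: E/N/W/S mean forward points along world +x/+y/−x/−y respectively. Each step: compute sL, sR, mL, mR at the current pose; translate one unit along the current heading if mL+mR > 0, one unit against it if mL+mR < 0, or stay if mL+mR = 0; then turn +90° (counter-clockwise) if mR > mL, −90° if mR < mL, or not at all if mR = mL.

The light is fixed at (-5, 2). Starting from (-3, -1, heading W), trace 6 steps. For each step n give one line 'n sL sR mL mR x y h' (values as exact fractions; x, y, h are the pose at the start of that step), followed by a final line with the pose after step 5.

n=0: pose=(-3,-1,W); sL=30/13, sR=30; mL=15/13, mR=-405/13; mL+mR=-30 → advance -1; mR−mL=-420/13 → turn -1·90°
n=1: pose=(-2,-1,N); sL=60, sR=12/5; mL=30, mR=-162/5; mL+mR=-12/5 → advance -1; mR−mL=-312/5 → turn -1·90°
n=2: pose=(-2,-2,E); sL=3/2, sR=5/6; mL=3/4, mR=-19/12; mL+mR=-5/6 → advance -1; mR−mL=-7/3 → turn -1·90°
n=3: pose=(-3,-2,S); sL=12/13, sR=60/49; mL=6/13, mR=-1074/637; mL+mR=-60/49 → advance -1; mR−mL=-1368/637 → turn -1·90°
n=4: pose=(-3,-1,W); sL=30/13, sR=30; mL=15/13, mR=-405/13; mL+mR=-30 → advance -1; mR−mL=-420/13 → turn -1·90°
n=5: pose=(-2,-1,N); sL=60, sR=12/5; mL=30, mR=-162/5; mL+mR=-12/5 → advance -1; mR−mL=-312/5 → turn -1·90°

0 30/13 30 15/13 -405/13 -3 -1 W
1 60 12/5 30 -162/5 -2 -1 N
2 3/2 5/6 3/4 -19/12 -2 -2 E
3 12/13 60/49 6/13 -1074/637 -3 -2 S
4 30/13 30 15/13 -405/13 -3 -1 W
5 60 12/5 30 -162/5 -2 -1 N
final -2 -2 E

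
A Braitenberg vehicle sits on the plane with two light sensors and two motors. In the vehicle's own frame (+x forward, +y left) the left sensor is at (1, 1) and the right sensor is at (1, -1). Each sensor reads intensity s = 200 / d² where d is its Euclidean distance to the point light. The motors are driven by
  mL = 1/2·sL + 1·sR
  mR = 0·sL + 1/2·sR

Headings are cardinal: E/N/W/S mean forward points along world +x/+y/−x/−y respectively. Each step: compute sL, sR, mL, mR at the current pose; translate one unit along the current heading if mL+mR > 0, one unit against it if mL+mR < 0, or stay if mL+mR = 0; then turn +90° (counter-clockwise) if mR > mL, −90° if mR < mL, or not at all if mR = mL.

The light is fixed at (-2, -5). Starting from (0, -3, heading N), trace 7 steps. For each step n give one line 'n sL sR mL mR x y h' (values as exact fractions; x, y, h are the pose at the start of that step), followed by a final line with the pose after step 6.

0 20 100/9 190/9 50/9 0 -3 N
1 8 200/13 252/13 100/13 0 -2 E
2 10 25 30 25/2 1 -2 S
3 40 200/13 460/13 100/13 1 -3 W
4 20 100/9 190/9 50/9 0 -3 N
5 8 200/13 252/13 100/13 0 -2 E
6 10 25 30 25/2 1 -2 S
final 1 -3 W

n=0: pose=(0,-3,N); sL=20, sR=100/9; mL=190/9, mR=50/9; mL+mR=80/3 → advance +1; mR−mL=-140/9 → turn -1·90°
n=1: pose=(0,-2,E); sL=8, sR=200/13; mL=252/13, mR=100/13; mL+mR=352/13 → advance +1; mR−mL=-152/13 → turn -1·90°
n=2: pose=(1,-2,S); sL=10, sR=25; mL=30, mR=25/2; mL+mR=85/2 → advance +1; mR−mL=-35/2 → turn -1·90°
n=3: pose=(1,-3,W); sL=40, sR=200/13; mL=460/13, mR=100/13; mL+mR=560/13 → advance +1; mR−mL=-360/13 → turn -1·90°
n=4: pose=(0,-3,N); sL=20, sR=100/9; mL=190/9, mR=50/9; mL+mR=80/3 → advance +1; mR−mL=-140/9 → turn -1·90°
n=5: pose=(0,-2,E); sL=8, sR=200/13; mL=252/13, mR=100/13; mL+mR=352/13 → advance +1; mR−mL=-152/13 → turn -1·90°
n=6: pose=(1,-2,S); sL=10, sR=25; mL=30, mR=25/2; mL+mR=85/2 → advance +1; mR−mL=-35/2 → turn -1·90°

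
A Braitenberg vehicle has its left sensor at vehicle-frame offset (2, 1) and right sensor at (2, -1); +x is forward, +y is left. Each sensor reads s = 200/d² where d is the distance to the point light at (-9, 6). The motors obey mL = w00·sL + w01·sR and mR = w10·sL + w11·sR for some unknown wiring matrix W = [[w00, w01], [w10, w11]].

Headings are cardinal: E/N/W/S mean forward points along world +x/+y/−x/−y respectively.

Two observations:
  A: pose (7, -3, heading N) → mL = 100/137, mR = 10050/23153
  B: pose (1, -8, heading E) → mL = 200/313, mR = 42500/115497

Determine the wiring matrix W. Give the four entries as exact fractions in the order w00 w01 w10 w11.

obs A: pose=(7,-3,N) → sL=100/137, sR=100/169, mL=100/137, mR=10050/23153
obs B: pose=(1,-8,E) → sL=200/313, sR=200/369, mL=200/313, mR=42500/115497
sensor matrix S = [[100/137, 100/169], [200/313, 200/369]]; det S = 46880000/2674102041
solve [mL_A; mL_B] = S·[w00; w01] and [mR_A; mR_B] = S·[w10; w11]:
  w00 = 1, w01 = 0, w10 = 1, w11 = -1/2

1 0 1 -1/2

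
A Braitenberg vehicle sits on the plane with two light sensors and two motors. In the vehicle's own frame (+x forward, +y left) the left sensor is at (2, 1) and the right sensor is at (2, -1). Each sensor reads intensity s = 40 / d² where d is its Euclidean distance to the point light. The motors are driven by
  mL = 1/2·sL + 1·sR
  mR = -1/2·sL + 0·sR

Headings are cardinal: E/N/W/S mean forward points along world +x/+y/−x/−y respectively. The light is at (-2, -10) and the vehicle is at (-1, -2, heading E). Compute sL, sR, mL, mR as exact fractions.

left sensor world pos  = (1, -1); dL² = 90
right sensor world pos = (1, -3); dR² = 58
sL = 40/90 = 4/9
sR = 40/58 = 20/29
mL = 1/2·sL + 1·sR = 238/261
mR = -1/2·sL + 0·sR = -2/9

4/9 20/29 238/261 -2/9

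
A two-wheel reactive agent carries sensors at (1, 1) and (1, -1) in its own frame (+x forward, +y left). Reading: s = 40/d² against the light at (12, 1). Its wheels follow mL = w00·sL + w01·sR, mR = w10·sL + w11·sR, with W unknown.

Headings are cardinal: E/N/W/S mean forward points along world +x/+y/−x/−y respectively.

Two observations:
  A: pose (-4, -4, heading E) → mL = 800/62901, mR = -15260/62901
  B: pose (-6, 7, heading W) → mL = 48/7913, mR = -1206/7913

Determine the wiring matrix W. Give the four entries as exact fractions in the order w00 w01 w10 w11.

1 -1 -1 -1/2

obs A: pose=(-4,-4,E) → sL=40/241, sR=40/261, mL=800/62901, mR=-15260/62901
obs B: pose=(-6,7,W) → sL=20/193, sR=4/41, mL=48/7913, mR=-1206/7913
sensor matrix S = [[40/241, 40/261], [20/193, 4/41]]; det S = 154880/497735613
solve [mL_A; mL_B] = S·[w00; w01] and [mR_A; mR_B] = S·[w10; w11]:
  w00 = 1, w01 = -1, w10 = -1, w11 = -1/2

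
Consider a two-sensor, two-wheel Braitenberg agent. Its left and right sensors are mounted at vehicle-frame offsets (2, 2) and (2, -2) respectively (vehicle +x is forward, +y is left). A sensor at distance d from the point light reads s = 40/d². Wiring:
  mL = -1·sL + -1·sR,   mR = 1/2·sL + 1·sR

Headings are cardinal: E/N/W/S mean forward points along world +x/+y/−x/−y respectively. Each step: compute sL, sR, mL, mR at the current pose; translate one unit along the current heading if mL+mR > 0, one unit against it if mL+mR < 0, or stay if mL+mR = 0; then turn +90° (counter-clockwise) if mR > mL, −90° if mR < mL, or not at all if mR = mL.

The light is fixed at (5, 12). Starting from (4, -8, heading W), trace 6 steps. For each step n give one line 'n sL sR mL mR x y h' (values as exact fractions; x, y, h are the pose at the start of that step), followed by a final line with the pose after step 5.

0 40/493 40/333 -33040/164169 26380/164169 4 -8 W
1 5/61 5/61 -10/61 15/122 5 -8 S
2 40/293 8/89 -5904/26077 4124/26077 5 -7 E
3 20/149 4/29 -1176/4321 886/4321 4 -7 N
4 40/493 40/333 -33040/164169 26380/164169 4 -8 W
5 5/61 5/61 -10/61 15/122 5 -8 S
final 5 -7 E

n=0: pose=(4,-8,W); sL=40/493, sR=40/333; mL=-33040/164169, mR=26380/164169; mL+mR=-20/493 → advance -1; mR−mL=59420/164169 → turn +1·90°
n=1: pose=(5,-8,S); sL=5/61, sR=5/61; mL=-10/61, mR=15/122; mL+mR=-5/122 → advance -1; mR−mL=35/122 → turn +1·90°
n=2: pose=(5,-7,E); sL=40/293, sR=8/89; mL=-5904/26077, mR=4124/26077; mL+mR=-20/293 → advance -1; mR−mL=10028/26077 → turn +1·90°
n=3: pose=(4,-7,N); sL=20/149, sR=4/29; mL=-1176/4321, mR=886/4321; mL+mR=-10/149 → advance -1; mR−mL=2062/4321 → turn +1·90°
n=4: pose=(4,-8,W); sL=40/493, sR=40/333; mL=-33040/164169, mR=26380/164169; mL+mR=-20/493 → advance -1; mR−mL=59420/164169 → turn +1·90°
n=5: pose=(5,-8,S); sL=5/61, sR=5/61; mL=-10/61, mR=15/122; mL+mR=-5/122 → advance -1; mR−mL=35/122 → turn +1·90°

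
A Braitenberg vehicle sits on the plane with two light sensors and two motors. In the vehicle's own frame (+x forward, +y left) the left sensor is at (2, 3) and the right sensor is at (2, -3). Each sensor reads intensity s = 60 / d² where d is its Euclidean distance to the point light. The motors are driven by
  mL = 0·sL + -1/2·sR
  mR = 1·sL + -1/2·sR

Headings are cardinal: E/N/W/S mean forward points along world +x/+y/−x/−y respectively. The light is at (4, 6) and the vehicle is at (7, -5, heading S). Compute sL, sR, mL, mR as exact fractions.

12/41 60/169 -30/169 798/6929

left sensor world pos  = (10, -7); dL² = 205
right sensor world pos = (4, -7); dR² = 169
sL = 60/205 = 12/41
sR = 60/169 = 60/169
mL = 0·sL + -1/2·sR = -30/169
mR = 1·sL + -1/2·sR = 798/6929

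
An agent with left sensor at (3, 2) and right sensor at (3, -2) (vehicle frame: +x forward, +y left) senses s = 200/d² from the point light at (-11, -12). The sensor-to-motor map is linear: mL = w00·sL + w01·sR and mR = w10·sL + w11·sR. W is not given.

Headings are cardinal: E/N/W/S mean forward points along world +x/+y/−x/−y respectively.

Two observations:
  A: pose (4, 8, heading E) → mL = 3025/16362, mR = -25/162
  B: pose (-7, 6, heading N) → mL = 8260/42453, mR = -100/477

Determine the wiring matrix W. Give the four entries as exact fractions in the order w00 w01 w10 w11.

obs A: pose=(4,8,E) → sL=25/101, sR=25/81, mL=3025/16362, mR=-25/162
obs B: pose=(-7,6,N) → sL=40/89, sR=200/477, mL=8260/42453, mR=-100/477
sensor matrix S = [[25/101, 25/81], [40/89, 200/477]]; det S = -1348000/38589777
solve [mL_A; mL_B] = S·[w00; w01] and [mR_A; mR_B] = S·[w10; w11]:
  w00 = -1/2, w01 = 1, w10 = 0, w11 = -1/2

-1/2 1 0 -1/2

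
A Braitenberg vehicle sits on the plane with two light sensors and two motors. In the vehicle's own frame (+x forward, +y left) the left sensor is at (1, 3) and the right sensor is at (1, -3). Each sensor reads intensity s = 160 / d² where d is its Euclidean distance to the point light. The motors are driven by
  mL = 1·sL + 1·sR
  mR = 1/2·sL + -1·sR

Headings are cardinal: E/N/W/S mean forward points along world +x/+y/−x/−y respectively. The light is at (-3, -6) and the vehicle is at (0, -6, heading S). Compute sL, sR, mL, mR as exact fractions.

left sensor world pos  = (3, -7); dL² = 37
right sensor world pos = (-3, -7); dR² = 1
sL = 160/37 = 160/37
sR = 160/1 = 160
mL = 1·sL + 1·sR = 6080/37
mR = 1/2·sL + -1·sR = -5840/37

160/37 160 6080/37 -5840/37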